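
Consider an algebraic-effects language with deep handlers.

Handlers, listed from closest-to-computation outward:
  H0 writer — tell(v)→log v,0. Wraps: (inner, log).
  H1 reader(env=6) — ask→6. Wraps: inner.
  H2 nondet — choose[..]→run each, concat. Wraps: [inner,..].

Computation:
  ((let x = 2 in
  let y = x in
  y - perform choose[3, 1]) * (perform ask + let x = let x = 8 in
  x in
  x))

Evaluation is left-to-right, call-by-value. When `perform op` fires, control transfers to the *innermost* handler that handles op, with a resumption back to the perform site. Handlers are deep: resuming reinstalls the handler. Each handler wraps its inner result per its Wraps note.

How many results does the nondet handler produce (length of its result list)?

Step-by-step:
choose[3, 1] @ H2
  branch[0] choose=3:
    ask @ H1 ⇒ 6
    H0 returns (-14, ())
    H1 returns (-14, ())
    H2 returns [(-14, ())]
  branch[1] choose=1:
    ask @ H1 ⇒ 6
    H0 returns (14, ())
    H1 returns (14, ())
    H2 returns [(14, ())]
= [(-14, ()), (14, ())]

Answer: 2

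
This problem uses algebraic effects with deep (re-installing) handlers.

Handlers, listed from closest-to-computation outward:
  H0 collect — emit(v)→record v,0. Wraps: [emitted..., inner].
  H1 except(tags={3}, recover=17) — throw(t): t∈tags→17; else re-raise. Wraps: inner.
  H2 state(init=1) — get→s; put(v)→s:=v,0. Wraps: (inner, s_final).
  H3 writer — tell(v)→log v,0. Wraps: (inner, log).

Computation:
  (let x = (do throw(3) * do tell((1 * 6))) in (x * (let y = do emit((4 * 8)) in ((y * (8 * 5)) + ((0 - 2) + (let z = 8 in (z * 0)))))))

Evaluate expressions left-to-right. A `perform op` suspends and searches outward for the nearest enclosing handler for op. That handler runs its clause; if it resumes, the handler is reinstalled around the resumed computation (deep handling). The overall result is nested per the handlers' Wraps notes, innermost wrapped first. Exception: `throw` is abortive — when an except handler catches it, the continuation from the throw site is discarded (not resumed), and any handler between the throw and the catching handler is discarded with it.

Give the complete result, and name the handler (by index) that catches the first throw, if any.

Evaluation trace:
throw(3) @ H1 caught ⇒ 17
H2 returns (17, 1)
H3 returns ((17, 1), ())
= ((17, 1), ())

Answer: ((17, 1), ()) ; first throw caught by: H1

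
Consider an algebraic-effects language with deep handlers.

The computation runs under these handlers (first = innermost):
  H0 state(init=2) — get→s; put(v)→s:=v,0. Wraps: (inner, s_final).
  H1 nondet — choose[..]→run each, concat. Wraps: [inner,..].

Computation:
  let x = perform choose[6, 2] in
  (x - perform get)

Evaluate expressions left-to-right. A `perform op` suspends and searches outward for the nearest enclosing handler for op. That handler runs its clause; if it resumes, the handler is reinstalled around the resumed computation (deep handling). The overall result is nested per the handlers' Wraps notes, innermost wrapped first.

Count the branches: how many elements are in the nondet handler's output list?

Answer: 2

Step-by-step:
choose[6, 2] @ H1
  branch[0] choose=6:
    get @ H0 ⇒ 2
    H0 returns (4, 2)
    H1 returns [(4, 2)]
  branch[1] choose=2:
    get @ H0 ⇒ 2
    H0 returns (0, 2)
    H1 returns [(0, 2)]
= [(4, 2), (0, 2)]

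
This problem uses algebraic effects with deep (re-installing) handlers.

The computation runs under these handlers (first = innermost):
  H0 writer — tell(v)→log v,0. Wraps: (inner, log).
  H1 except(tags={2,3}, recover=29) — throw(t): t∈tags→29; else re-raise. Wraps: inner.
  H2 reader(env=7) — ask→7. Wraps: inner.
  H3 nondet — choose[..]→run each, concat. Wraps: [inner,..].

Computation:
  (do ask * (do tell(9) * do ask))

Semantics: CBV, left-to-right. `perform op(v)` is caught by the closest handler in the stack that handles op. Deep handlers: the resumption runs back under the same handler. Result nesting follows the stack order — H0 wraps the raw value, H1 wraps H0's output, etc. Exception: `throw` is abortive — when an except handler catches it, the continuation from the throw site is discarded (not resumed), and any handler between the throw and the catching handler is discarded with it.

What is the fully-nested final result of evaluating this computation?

Answer: [(0, (9))]

Working:
ask @ H2 ⇒ 7
tell(9) @ H0 ⇒ log+=9
ask @ H2 ⇒ 7
H0 returns (0, (9))
H1 returns (0, (9))
H2 returns (0, (9))
H3 returns [(0, (9))]
= [(0, (9))]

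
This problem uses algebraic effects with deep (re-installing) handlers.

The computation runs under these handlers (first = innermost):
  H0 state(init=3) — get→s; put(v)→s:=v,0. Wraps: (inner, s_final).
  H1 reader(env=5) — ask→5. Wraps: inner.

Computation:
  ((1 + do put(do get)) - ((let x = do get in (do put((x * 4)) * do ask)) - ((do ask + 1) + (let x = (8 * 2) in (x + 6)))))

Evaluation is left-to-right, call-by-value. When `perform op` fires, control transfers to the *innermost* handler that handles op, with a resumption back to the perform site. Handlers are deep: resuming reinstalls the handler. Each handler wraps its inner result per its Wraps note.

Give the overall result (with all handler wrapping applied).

Answer: (29, 12)

Step-by-step:
get @ H0 ⇒ 3
put(3) @ H0 ⇒ s:=3
get @ H0 ⇒ 3
put(12) @ H0 ⇒ s:=12
ask @ H1 ⇒ 5
ask @ H1 ⇒ 5
H0 returns (29, 12)
H1 returns (29, 12)
= (29, 12)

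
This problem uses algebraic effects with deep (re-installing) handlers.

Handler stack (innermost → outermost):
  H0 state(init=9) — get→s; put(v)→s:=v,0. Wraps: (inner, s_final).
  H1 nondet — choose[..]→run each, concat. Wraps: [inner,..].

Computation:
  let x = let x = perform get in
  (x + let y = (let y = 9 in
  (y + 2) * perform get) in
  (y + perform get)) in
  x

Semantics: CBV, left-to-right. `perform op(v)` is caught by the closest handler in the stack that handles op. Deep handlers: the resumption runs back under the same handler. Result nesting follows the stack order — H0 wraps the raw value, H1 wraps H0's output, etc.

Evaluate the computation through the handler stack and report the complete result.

Evaluation trace:
get @ H0 ⇒ 9
get @ H0 ⇒ 9
get @ H0 ⇒ 9
H0 returns (117, 9)
H1 returns [(117, 9)]
= [(117, 9)]

Answer: [(117, 9)]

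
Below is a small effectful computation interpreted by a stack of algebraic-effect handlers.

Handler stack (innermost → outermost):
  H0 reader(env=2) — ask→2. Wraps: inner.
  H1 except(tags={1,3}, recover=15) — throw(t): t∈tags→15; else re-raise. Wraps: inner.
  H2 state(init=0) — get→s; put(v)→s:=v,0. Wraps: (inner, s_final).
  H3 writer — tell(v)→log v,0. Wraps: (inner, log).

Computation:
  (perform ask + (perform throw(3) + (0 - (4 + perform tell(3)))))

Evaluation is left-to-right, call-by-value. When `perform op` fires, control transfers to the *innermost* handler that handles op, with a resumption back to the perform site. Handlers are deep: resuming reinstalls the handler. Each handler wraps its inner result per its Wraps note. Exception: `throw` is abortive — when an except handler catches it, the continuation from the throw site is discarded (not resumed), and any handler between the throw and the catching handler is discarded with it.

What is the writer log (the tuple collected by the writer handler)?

Working:
ask @ H0 ⇒ 2
throw(3) @ H1 caught ⇒ 15
H2 returns (15, 0)
H3 returns ((15, 0), ())
= ((15, 0), ())

Answer: ()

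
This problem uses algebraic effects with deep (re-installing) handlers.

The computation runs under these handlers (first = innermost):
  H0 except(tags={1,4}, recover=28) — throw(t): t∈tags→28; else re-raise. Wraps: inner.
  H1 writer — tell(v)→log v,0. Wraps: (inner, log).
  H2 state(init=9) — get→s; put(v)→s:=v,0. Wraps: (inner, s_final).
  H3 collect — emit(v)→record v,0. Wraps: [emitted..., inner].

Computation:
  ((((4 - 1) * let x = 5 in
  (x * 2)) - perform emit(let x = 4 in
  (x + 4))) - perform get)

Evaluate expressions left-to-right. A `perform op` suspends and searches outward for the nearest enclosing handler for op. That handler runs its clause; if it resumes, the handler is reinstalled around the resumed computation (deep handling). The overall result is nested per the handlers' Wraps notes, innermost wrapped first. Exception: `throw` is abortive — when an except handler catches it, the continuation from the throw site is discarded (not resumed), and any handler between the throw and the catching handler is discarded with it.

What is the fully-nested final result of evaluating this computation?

Step-by-step:
emit(8) @ H3 ⇒ out+=8
get @ H2 ⇒ 9
H0 returns 21
H1 returns (21, ())
H2 returns ((21, ()), 9)
H3 returns [8, ((21, ()), 9)]
= [8, ((21, ()), 9)]

Answer: [8, ((21, ()), 9)]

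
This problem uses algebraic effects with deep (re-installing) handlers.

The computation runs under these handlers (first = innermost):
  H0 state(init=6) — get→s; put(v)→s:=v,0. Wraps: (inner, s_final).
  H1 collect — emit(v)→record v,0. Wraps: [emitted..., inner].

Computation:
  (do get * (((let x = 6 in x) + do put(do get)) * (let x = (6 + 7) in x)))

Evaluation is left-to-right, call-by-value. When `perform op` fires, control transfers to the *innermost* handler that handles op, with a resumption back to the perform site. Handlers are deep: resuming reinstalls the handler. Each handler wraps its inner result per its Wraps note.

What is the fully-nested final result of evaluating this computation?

Evaluation trace:
get @ H0 ⇒ 6
get @ H0 ⇒ 6
put(6) @ H0 ⇒ s:=6
H0 returns (468, 6)
H1 returns [(468, 6)]
= [(468, 6)]

Answer: [(468, 6)]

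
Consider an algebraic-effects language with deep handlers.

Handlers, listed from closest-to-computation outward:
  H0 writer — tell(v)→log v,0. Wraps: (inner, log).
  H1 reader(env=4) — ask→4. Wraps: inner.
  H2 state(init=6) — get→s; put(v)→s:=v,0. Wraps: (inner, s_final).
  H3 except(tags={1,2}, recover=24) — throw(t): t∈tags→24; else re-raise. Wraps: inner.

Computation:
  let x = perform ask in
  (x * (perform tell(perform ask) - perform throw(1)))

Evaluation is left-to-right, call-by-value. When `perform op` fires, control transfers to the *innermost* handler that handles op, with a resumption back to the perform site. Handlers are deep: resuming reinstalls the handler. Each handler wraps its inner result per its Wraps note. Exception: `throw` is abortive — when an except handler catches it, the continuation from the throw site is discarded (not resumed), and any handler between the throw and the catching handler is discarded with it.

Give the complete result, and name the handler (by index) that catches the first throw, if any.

Answer: 24 ; first throw caught by: H3

Working:
ask @ H1 ⇒ 4
ask @ H1 ⇒ 4
tell(4) @ H0 ⇒ log+=4
throw(1) @ H3 caught ⇒ 24
= 24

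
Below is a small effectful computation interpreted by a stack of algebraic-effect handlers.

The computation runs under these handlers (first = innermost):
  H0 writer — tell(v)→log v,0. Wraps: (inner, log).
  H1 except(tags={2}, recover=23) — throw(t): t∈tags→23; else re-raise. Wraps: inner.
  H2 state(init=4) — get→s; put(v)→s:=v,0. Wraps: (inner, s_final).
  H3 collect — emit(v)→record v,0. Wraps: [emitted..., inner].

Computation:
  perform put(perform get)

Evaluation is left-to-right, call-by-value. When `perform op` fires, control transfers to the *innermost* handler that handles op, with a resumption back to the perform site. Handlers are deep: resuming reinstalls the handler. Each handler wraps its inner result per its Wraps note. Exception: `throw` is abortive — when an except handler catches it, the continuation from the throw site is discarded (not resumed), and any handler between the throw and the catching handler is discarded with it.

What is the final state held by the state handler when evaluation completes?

Answer: 4

Working:
get @ H2 ⇒ 4
put(4) @ H2 ⇒ s:=4
H0 returns (0, ())
H1 returns (0, ())
H2 returns ((0, ()), 4)
H3 returns [((0, ()), 4)]
= [((0, ()), 4)]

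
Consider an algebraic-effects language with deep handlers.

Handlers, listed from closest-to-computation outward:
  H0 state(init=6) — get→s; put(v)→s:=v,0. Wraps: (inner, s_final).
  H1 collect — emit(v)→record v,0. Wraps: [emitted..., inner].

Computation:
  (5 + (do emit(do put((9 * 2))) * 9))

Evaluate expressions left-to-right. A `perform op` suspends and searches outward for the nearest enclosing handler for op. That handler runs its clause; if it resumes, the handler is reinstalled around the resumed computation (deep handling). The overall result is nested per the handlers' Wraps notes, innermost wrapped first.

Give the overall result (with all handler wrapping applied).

Answer: [0, (5, 18)]

Step-by-step:
put(18) @ H0 ⇒ s:=18
emit(0) @ H1 ⇒ out+=0
H0 returns (5, 18)
H1 returns [0, (5, 18)]
= [0, (5, 18)]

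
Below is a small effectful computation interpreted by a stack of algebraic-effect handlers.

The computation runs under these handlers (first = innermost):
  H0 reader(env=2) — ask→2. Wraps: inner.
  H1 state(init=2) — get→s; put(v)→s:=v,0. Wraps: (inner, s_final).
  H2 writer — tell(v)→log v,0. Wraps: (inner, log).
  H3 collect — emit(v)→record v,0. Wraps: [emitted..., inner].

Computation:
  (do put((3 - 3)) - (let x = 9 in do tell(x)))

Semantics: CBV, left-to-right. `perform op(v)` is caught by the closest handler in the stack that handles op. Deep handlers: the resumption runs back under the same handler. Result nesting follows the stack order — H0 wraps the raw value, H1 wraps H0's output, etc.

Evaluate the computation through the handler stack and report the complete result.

Evaluation trace:
put(0) @ H1 ⇒ s:=0
tell(9) @ H2 ⇒ log+=9
H0 returns 0
H1 returns (0, 0)
H2 returns ((0, 0), (9))
H3 returns [((0, 0), (9))]
= [((0, 0), (9))]

Answer: [((0, 0), (9))]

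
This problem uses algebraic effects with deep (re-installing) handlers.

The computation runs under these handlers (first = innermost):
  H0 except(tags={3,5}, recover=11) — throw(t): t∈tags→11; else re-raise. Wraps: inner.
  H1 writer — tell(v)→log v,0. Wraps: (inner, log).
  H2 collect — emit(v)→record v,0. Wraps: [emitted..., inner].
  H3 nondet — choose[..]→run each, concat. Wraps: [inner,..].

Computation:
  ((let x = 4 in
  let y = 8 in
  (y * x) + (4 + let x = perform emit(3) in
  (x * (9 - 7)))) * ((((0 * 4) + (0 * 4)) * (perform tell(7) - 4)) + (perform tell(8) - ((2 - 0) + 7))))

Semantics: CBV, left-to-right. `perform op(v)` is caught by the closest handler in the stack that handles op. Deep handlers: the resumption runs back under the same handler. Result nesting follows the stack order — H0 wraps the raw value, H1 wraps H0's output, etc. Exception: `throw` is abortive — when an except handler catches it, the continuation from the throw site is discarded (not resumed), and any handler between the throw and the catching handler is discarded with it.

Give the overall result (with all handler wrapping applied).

Working:
emit(3) @ H2 ⇒ out+=3
tell(7) @ H1 ⇒ log+=7
tell(8) @ H1 ⇒ log+=8
H0 returns -324
H1 returns (-324, (7, 8))
H2 returns [3, (-324, (7, 8))]
H3 returns [[3, (-324, (7, 8))]]
= [[3, (-324, (7, 8))]]

Answer: [[3, (-324, (7, 8))]]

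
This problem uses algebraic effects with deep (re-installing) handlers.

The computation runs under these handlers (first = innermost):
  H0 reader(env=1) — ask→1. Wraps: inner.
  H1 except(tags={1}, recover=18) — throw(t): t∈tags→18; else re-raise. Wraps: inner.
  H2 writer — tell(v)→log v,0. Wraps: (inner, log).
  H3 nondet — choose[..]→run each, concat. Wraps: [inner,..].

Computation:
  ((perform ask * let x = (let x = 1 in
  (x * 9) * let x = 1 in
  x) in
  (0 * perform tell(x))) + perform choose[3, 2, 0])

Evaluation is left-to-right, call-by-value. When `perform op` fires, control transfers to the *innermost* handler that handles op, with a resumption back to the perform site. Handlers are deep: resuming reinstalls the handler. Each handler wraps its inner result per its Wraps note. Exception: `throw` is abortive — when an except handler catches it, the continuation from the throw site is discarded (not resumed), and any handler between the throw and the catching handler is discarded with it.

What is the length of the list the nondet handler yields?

Answer: 3

Working:
ask @ H0 ⇒ 1
tell(9) @ H2 ⇒ log+=9
choose[3, 2, 0] @ H3
  branch[0] choose=3:
    H0 returns 3
    H1 returns 3
    H2 returns (3, (9))
    H3 returns [(3, (9))]
  branch[1] choose=2:
    H0 returns 2
    H1 returns 2
    H2 returns (2, (9))
    H3 returns [(2, (9))]
  branch[2] choose=0:
    H0 returns 0
    H1 returns 0
    H2 returns (0, (9))
    H3 returns [(0, (9))]
= [(3, (9)), (2, (9)), (0, (9))]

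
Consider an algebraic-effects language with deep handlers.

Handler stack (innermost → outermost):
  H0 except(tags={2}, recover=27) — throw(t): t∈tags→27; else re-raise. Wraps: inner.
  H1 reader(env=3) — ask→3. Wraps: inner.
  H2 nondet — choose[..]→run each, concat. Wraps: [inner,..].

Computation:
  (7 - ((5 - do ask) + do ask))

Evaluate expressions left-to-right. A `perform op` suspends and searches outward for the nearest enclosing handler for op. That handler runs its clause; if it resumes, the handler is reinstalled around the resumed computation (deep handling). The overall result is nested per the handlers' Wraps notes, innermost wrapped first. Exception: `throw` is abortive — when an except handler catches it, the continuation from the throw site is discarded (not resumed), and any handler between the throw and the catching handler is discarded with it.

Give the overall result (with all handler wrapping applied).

Answer: [2]

Evaluation trace:
ask @ H1 ⇒ 3
ask @ H1 ⇒ 3
H0 returns 2
H1 returns 2
H2 returns [2]
= [2]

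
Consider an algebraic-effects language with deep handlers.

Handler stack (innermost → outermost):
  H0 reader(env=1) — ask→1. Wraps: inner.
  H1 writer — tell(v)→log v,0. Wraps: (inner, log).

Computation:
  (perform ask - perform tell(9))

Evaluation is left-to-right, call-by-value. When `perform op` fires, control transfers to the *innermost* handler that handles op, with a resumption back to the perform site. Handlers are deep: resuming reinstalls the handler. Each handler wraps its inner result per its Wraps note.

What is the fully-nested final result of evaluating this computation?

Evaluation trace:
ask @ H0 ⇒ 1
tell(9) @ H1 ⇒ log+=9
H0 returns 1
H1 returns (1, (9))
= (1, (9))

Answer: (1, (9))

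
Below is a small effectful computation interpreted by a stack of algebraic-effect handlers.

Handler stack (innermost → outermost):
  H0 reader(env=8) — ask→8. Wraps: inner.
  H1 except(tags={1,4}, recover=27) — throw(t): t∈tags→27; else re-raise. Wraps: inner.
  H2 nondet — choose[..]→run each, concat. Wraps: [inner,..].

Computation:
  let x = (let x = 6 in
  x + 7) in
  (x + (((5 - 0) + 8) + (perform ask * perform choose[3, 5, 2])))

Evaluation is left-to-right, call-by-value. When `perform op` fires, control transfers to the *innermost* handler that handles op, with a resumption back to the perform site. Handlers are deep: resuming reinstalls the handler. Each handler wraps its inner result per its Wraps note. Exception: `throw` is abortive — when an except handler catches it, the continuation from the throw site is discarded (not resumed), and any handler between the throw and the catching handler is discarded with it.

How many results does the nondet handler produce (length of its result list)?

Answer: 3

Evaluation trace:
ask @ H0 ⇒ 8
choose[3, 5, 2] @ H2
  branch[0] choose=3:
    H0 returns 50
    H1 returns 50
    H2 returns [50]
  branch[1] choose=5:
    H0 returns 66
    H1 returns 66
    H2 returns [66]
  branch[2] choose=2:
    H0 returns 42
    H1 returns 42
    H2 returns [42]
= [50, 66, 42]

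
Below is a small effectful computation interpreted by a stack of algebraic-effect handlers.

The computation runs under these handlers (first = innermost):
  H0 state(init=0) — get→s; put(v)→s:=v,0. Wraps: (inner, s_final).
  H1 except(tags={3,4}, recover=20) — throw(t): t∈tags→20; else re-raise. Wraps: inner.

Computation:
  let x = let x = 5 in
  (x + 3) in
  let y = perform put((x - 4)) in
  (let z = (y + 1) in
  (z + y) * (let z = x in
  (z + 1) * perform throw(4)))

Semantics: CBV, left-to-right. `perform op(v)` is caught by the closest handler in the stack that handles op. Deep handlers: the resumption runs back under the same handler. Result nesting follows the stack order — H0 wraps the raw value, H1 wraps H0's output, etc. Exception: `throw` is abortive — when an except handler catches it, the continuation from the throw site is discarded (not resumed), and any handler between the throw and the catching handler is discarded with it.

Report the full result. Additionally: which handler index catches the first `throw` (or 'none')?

Answer: 20 ; first throw caught by: H1

Working:
put(4) @ H0 ⇒ s:=4
throw(4) @ H1 caught ⇒ 20
= 20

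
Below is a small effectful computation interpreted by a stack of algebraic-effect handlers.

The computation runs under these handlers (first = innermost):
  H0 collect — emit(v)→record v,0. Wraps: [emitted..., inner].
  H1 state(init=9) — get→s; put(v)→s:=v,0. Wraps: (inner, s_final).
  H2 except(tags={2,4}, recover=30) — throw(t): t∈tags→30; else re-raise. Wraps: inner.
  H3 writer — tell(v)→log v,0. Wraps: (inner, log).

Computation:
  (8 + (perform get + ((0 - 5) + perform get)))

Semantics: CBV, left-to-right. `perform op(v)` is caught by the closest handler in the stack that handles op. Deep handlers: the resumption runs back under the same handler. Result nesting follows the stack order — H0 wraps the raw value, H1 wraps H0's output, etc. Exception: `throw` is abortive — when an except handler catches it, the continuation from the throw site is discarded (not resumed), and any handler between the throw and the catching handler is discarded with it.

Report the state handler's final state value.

Working:
get @ H1 ⇒ 9
get @ H1 ⇒ 9
H0 returns [21]
H1 returns ([21], 9)
H2 returns ([21], 9)
H3 returns (([21], 9), ())
= (([21], 9), ())

Answer: 9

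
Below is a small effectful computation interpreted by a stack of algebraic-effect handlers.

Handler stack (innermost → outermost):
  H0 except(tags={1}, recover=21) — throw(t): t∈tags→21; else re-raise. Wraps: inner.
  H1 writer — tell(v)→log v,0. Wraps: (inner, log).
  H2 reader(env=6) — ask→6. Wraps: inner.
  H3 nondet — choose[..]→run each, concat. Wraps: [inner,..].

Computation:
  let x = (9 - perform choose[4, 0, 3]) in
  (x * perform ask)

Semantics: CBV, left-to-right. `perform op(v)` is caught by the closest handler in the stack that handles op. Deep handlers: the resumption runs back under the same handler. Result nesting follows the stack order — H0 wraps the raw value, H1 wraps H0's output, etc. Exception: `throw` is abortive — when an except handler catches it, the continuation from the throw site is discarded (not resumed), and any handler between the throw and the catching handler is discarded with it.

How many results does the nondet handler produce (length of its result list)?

Answer: 3

Evaluation trace:
choose[4, 0, 3] @ H3
  branch[0] choose=4:
    ask @ H2 ⇒ 6
    H0 returns 30
    H1 returns (30, ())
    H2 returns (30, ())
    H3 returns [(30, ())]
  branch[1] choose=0:
    ask @ H2 ⇒ 6
    H0 returns 54
    H1 returns (54, ())
    H2 returns (54, ())
    H3 returns [(54, ())]
  branch[2] choose=3:
    ask @ H2 ⇒ 6
    H0 returns 36
    H1 returns (36, ())
    H2 returns (36, ())
    H3 returns [(36, ())]
= [(30, ()), (54, ()), (36, ())]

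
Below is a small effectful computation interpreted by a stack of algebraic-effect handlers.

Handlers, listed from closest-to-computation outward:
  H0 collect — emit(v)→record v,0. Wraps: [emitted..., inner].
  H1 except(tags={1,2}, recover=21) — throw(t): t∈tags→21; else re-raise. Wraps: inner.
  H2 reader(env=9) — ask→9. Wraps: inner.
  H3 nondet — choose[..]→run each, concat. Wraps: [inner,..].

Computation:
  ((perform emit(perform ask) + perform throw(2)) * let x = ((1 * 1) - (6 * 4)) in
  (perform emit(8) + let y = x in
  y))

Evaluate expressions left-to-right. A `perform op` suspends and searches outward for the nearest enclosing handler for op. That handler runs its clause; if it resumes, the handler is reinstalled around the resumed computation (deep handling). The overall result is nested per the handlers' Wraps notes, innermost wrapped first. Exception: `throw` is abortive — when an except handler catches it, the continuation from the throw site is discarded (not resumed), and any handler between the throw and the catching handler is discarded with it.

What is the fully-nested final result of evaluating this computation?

Step-by-step:
ask @ H2 ⇒ 9
emit(9) @ H0 ⇒ out+=9
throw(2) @ H1 caught ⇒ 21
H2 returns 21
H3 returns [21]
= [21]

Answer: [21]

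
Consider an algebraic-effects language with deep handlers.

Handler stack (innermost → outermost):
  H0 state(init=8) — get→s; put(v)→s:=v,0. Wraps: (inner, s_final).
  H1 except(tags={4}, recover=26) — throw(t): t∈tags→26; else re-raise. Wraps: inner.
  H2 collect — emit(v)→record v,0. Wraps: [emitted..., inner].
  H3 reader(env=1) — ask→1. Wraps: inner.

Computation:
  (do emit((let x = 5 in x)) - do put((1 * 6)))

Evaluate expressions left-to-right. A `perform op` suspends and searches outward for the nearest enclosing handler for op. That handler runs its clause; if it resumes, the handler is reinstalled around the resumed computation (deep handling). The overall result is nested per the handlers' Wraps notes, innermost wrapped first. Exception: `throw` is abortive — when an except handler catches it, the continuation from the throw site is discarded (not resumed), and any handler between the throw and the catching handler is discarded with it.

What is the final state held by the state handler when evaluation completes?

Step-by-step:
emit(5) @ H2 ⇒ out+=5
put(6) @ H0 ⇒ s:=6
H0 returns (0, 6)
H1 returns (0, 6)
H2 returns [5, (0, 6)]
H3 returns [5, (0, 6)]
= [5, (0, 6)]

Answer: 6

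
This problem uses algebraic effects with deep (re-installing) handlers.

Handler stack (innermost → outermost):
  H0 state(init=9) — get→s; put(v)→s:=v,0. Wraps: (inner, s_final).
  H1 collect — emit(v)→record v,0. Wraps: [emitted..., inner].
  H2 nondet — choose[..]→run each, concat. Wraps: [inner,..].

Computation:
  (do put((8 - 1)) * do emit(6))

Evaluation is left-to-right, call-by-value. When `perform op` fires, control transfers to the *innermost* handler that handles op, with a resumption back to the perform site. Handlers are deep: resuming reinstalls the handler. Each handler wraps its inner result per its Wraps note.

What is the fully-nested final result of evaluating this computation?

Working:
put(7) @ H0 ⇒ s:=7
emit(6) @ H1 ⇒ out+=6
H0 returns (0, 7)
H1 returns [6, (0, 7)]
H2 returns [[6, (0, 7)]]
= [[6, (0, 7)]]

Answer: [[6, (0, 7)]]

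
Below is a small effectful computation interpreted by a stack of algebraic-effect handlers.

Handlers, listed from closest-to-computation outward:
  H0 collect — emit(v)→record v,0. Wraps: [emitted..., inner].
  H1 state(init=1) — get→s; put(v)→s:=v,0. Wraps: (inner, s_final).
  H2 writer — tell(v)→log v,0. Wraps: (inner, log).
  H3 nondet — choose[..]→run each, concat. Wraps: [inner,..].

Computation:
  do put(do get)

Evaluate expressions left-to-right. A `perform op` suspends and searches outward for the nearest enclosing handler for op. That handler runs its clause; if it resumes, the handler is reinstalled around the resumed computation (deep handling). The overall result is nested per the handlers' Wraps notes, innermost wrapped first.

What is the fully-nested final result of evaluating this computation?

Working:
get @ H1 ⇒ 1
put(1) @ H1 ⇒ s:=1
H0 returns [0]
H1 returns ([0], 1)
H2 returns (([0], 1), ())
H3 returns [(([0], 1), ())]
= [(([0], 1), ())]

Answer: [(([0], 1), ())]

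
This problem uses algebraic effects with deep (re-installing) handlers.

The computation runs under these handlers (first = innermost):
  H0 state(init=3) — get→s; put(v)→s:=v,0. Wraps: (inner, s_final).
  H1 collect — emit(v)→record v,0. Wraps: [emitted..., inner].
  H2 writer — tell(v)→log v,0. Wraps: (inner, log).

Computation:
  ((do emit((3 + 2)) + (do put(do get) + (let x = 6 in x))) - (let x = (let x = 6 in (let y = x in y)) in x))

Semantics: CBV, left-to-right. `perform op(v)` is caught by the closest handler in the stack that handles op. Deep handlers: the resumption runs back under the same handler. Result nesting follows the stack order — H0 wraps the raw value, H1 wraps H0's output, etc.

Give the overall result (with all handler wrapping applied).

Step-by-step:
emit(5) @ H1 ⇒ out+=5
get @ H0 ⇒ 3
put(3) @ H0 ⇒ s:=3
H0 returns (0, 3)
H1 returns [5, (0, 3)]
H2 returns ([5, (0, 3)], ())
= ([5, (0, 3)], ())

Answer: ([5, (0, 3)], ())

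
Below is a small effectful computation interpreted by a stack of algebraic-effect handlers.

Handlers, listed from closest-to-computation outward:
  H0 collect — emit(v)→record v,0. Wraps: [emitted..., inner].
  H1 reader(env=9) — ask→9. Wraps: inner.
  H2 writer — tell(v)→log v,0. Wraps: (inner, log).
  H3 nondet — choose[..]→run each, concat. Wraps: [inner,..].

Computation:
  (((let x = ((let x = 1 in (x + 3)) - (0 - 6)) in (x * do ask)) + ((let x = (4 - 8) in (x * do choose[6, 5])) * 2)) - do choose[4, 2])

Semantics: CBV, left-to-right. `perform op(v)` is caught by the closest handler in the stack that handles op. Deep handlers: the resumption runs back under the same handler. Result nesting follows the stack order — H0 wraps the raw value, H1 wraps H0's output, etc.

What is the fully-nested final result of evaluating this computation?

Answer: [([38], ()), ([40], ()), ([46], ()), ([48], ())]

Working:
ask @ H1 ⇒ 9
choose[6, 5] @ H3
  branch[0] choose=6:
    choose[4, 2] @ H3
      branch[0] choose=4:
        H0 returns [38]
        H1 returns [38]
        H2 returns ([38], ())
        H3 returns [([38], ())]
      branch[1] choose=2:
        H0 returns [40]
        H1 returns [40]
        H2 returns ([40], ())
        H3 returns [([40], ())]
  branch[1] choose=5:
    choose[4, 2] @ H3
      branch[0] choose=4:
        H0 returns [46]
        H1 returns [46]
        H2 returns ([46], ())
        H3 returns [([46], ())]
      branch[1] choose=2:
        H0 returns [48]
        H1 returns [48]
        H2 returns ([48], ())
        H3 returns [([48], ())]
= [([38], ()), ([40], ()), ([46], ()), ([48], ())]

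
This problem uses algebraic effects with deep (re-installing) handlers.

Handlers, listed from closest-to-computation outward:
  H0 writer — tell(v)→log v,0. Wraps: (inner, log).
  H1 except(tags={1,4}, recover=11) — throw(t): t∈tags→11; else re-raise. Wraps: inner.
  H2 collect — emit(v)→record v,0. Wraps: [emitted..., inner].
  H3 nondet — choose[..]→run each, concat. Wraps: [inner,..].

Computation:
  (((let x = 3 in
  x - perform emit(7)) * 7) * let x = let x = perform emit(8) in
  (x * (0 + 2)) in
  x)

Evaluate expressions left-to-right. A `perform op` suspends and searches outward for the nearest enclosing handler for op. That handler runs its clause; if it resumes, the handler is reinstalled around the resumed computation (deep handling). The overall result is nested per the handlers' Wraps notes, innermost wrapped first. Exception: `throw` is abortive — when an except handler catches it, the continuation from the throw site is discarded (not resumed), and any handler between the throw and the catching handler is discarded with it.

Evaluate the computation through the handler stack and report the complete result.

Evaluation trace:
emit(7) @ H2 ⇒ out+=7
emit(8) @ H2 ⇒ out+=8
H0 returns (0, ())
H1 returns (0, ())
H2 returns [7, 8, (0, ())]
H3 returns [[7, 8, (0, ())]]
= [[7, 8, (0, ())]]

Answer: [[7, 8, (0, ())]]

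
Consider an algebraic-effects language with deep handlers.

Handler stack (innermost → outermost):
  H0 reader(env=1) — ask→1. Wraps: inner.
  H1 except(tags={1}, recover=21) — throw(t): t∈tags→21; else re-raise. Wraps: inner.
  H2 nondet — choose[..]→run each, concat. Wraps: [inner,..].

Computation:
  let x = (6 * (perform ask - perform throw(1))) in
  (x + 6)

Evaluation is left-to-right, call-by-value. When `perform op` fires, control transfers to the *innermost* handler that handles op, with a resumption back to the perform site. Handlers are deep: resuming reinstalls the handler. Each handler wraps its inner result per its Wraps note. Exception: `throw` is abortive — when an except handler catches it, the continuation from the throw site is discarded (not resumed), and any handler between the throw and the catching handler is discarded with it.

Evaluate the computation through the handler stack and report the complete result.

Evaluation trace:
ask @ H0 ⇒ 1
throw(1) @ H1 caught ⇒ 21
H2 returns [21]
= [21]

Answer: [21]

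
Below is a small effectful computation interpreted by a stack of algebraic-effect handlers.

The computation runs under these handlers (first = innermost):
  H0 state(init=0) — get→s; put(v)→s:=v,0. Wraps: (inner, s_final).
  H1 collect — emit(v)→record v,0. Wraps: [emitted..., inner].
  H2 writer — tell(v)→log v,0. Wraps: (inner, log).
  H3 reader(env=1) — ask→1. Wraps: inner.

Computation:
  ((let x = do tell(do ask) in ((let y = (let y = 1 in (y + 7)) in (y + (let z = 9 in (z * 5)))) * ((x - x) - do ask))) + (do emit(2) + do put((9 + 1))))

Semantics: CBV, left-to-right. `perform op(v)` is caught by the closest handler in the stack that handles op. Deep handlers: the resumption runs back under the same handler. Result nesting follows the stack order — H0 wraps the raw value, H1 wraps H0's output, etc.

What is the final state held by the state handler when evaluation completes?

Answer: 10

Working:
ask @ H3 ⇒ 1
tell(1) @ H2 ⇒ log+=1
ask @ H3 ⇒ 1
emit(2) @ H1 ⇒ out+=2
put(10) @ H0 ⇒ s:=10
H0 returns (-53, 10)
H1 returns [2, (-53, 10)]
H2 returns ([2, (-53, 10)], (1))
H3 returns ([2, (-53, 10)], (1))
= ([2, (-53, 10)], (1))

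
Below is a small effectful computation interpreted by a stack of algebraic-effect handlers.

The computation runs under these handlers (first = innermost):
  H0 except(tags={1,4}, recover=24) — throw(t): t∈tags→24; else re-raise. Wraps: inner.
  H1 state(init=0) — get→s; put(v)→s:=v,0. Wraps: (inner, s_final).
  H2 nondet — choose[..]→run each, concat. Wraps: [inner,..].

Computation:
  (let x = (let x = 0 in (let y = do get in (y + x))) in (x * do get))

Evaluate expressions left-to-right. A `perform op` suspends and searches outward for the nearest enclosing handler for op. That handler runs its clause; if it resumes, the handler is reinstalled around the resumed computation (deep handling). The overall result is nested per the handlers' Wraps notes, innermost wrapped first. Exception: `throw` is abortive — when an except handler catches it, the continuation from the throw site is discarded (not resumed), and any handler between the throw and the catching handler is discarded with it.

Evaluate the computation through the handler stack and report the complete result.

Answer: [(0, 0)]

Working:
get @ H1 ⇒ 0
get @ H1 ⇒ 0
H0 returns 0
H1 returns (0, 0)
H2 returns [(0, 0)]
= [(0, 0)]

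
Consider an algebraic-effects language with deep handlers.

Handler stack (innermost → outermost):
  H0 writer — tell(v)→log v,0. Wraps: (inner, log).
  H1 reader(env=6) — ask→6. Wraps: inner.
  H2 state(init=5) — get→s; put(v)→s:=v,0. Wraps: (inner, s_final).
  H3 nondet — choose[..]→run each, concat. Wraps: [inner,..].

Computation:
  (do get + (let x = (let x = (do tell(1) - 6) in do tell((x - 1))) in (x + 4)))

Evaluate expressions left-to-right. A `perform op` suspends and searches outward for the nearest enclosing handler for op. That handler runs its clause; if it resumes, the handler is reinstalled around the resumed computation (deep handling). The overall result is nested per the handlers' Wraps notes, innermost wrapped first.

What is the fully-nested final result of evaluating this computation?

Step-by-step:
get @ H2 ⇒ 5
tell(1) @ H0 ⇒ log+=1
tell(-7) @ H0 ⇒ log+=-7
H0 returns (9, (1, -7))
H1 returns (9, (1, -7))
H2 returns ((9, (1, -7)), 5)
H3 returns [((9, (1, -7)), 5)]
= [((9, (1, -7)), 5)]

Answer: [((9, (1, -7)), 5)]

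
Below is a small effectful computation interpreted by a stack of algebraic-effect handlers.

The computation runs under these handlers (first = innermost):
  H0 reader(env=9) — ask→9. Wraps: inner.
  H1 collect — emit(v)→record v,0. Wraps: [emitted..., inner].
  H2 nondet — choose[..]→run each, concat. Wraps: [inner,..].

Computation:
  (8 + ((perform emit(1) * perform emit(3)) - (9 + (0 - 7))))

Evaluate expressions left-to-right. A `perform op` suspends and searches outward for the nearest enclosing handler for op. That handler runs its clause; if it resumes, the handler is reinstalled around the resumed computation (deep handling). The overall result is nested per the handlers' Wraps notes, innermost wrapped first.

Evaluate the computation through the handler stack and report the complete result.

Working:
emit(1) @ H1 ⇒ out+=1
emit(3) @ H1 ⇒ out+=3
H0 returns 6
H1 returns [1, 3, 6]
H2 returns [[1, 3, 6]]
= [[1, 3, 6]]

Answer: [[1, 3, 6]]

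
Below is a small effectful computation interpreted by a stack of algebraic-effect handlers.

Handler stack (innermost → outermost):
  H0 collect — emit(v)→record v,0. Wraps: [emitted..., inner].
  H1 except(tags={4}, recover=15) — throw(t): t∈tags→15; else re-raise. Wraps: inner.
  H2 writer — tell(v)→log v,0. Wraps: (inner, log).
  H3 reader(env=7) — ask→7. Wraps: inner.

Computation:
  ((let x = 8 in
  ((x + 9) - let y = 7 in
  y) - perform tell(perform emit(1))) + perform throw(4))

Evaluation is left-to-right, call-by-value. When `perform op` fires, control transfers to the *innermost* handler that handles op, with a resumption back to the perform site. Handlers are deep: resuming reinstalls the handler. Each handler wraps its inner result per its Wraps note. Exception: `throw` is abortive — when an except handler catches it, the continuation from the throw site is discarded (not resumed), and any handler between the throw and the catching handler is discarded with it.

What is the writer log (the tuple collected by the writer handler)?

Answer: (0)

Evaluation trace:
emit(1) @ H0 ⇒ out+=1
tell(0) @ H2 ⇒ log+=0
throw(4) @ H1 caught ⇒ 15
H2 returns (15, (0))
H3 returns (15, (0))
= (15, (0))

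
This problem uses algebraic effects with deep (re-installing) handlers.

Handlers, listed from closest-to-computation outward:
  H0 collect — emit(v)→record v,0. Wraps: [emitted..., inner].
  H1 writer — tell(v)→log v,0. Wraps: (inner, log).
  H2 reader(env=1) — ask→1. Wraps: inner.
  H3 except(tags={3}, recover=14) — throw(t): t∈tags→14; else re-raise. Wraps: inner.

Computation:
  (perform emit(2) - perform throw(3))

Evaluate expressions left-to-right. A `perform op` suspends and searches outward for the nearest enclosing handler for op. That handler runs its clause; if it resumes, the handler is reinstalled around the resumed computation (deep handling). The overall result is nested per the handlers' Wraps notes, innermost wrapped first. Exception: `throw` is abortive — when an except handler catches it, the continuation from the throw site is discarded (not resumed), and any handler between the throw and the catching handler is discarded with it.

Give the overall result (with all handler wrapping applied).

Working:
emit(2) @ H0 ⇒ out+=2
throw(3) @ H3 caught ⇒ 14
= 14

Answer: 14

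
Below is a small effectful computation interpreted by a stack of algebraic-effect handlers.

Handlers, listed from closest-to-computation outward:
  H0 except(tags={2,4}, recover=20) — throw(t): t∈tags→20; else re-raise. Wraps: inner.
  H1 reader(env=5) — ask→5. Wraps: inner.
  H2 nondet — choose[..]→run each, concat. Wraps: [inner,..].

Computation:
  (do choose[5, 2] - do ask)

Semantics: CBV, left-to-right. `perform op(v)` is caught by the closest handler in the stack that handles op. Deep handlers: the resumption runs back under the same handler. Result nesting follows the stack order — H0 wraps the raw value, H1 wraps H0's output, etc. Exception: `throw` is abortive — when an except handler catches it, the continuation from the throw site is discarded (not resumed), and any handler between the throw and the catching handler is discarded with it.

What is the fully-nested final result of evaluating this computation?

Step-by-step:
choose[5, 2] @ H2
  branch[0] choose=5:
    ask @ H1 ⇒ 5
    H0 returns 0
    H1 returns 0
    H2 returns [0]
  branch[1] choose=2:
    ask @ H1 ⇒ 5
    H0 returns -3
    H1 returns -3
    H2 returns [-3]
= [0, -3]

Answer: [0, -3]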